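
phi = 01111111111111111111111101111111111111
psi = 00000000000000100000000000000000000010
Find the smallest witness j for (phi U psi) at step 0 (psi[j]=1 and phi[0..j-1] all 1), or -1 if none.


(phi U psi) at 0: need smallest j with psi[j]=1 and phi[i]=1 for all i in [0,j).
Scan from step 0:
  step 0: phi=0 -> phi-prefix broken from here
  step 14: psi=1 but phi already failed -> not a witness
  step 36: psi=1 but phi already failed -> not a witness
  end of trace: no witness -> -1
Witness step = -1

-1


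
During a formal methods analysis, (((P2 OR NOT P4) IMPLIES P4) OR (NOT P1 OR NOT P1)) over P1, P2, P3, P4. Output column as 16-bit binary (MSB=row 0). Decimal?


Formula: (((P2 OR NOT P4) IMPLIES P4) OR (NOT P1 OR NOT P1)) over P1, P2, P3, P4 (16 rows)
Evaluate each row (bits = P1,P2,P3,P4, MSB first):
  row 0 [0000]: (((0 OR NOT 0) IMPLIES 0) OR (NOT 0 OR NOT 0)) -> 1
  row 1 [0001]: (((0 OR NOT 1) IMPLIES 1) OR (NOT 0 OR NOT 0)) -> 1
  row 2 [0010]: (((0 OR NOT 0) IMPLIES 0) OR (NOT 0 OR NOT 0)) -> 1
  row 3 [0011]: (((0 OR NOT 1) IMPLIES 1) OR (NOT 0 OR NOT 0)) -> 1
  row 4 [0100]: (((1 OR NOT 0) IMPLIES 0) OR (NOT 0 OR NOT 0)) -> 1
  row 5 [0101]: (((1 OR NOT 1) IMPLIES 1) OR (NOT 0 OR NOT 0)) -> 1
  row 6 [0110]: (((1 OR NOT 0) IMPLIES 0) OR (NOT 0 OR NOT 0)) -> 1
  row 7 [0111]: (((1 OR NOT 1) IMPLIES 1) OR (NOT 0 OR NOT 0)) -> 1
  row 8 [1000]: (((0 OR NOT 0) IMPLIES 0) OR (NOT 1 OR NOT 1)) -> 0
  row 9 [1001]: (((0 OR NOT 1) IMPLIES 1) OR (NOT 1 OR NOT 1)) -> 1
  row 10 [1010]: (((0 OR NOT 0) IMPLIES 0) OR (NOT 1 OR NOT 1)) -> 0
  row 11 [1011]: (((0 OR NOT 1) IMPLIES 1) OR (NOT 1 OR NOT 1)) -> 1
  row 12 [1100]: (((1 OR NOT 0) IMPLIES 0) OR (NOT 1 OR NOT 1)) -> 0
  row 13 [1101]: (((1 OR NOT 1) IMPLIES 1) OR (NOT 1 OR NOT 1)) -> 1
  row 14 [1110]: (((1 OR NOT 0) IMPLIES 0) OR (NOT 1 OR NOT 1)) -> 0
  row 15 [1111]: (((1 OR NOT 1) IMPLIES 1) OR (NOT 1 OR NOT 1)) -> 1
Full result column, 4 rows per line (P1,P2 fixed per line; P3,P4 runs 00..11 left to right):
  rows 0-3 [P1,P2=00]: 1111  = hex F
  rows 4-7 [P1,P2=01]: 1111  = hex F
  rows 8-11 [P1,P2=10]: 0101  = hex 5
  rows 12-15 [P1,P2=11]: 0101  = hex 5
Output column (row 0 .. row 15) = 1111111101010101
Output column grouped in 4s = 1111 1111 0101 0101 = 0xFF55
Convert to decimal digit by digit (value = value*16 + digit):
  F -> 15
  15*16 + 15 (F) = 255
  255*16 + 5 = 4085
  4085*16 + 5 = 65365
Decimal = 65365

65365


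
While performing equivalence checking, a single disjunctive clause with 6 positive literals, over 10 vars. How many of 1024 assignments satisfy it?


Step 1: Total=2^10=1024
Step 2: Unsat when all 6 false: 2^4=16
Step 3: Sat=1024-16=1008

1008


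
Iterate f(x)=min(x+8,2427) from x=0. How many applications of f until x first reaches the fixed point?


Step 1: x=0, cap=2427, increment=8
Step 2: x grows by 8 each step until capped at 2427; fixed point is x=2427
Step 3: iterations = ceil(2427/8) = 304

304


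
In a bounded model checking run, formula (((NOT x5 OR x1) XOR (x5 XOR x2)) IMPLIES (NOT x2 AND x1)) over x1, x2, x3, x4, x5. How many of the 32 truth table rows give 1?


Formula: (((NOT x5 OR x1) XOR (x5 XOR x2)) IMPLIES (NOT x2 AND x1)) over 5 vars (32 rows)
Evaluate each row (x1, x2, x3, x4, x5 as bits, MSB first):
  row 0 [00000]: (((NOT 0 OR 0) XOR (0 XOR 0)) IMPLIES (NOT 0 AND 0)) -> 0
  row 1 [00001]: (((NOT 1 OR 0) XOR (1 XOR 0)) IMPLIES (NOT 0 AND 0)) -> 0
  row 2 [00010]: (((NOT 0 OR 0) XOR (0 XOR 0)) IMPLIES (NOT 0 AND 0)) -> 0
  row 3 [00011]: (((NOT 1 OR 0) XOR (1 XOR 0)) IMPLIES (NOT 0 AND 0)) -> 0
  row 4 [00100]: (((NOT 0 OR 0) XOR (0 XOR 0)) IMPLIES (NOT 0 AND 0)) -> 0
  row 5 [00101]: (((NOT 1 OR 0) XOR (1 XOR 0)) IMPLIES (NOT 0 AND 0)) -> 0
  row 6 [00110]: (((NOT 0 OR 0) XOR (0 XOR 0)) IMPLIES (NOT 0 AND 0)) -> 0
  row 7 [00111]: (((NOT 1 OR 0) XOR (1 XOR 0)) IMPLIES (NOT 0 AND 0)) -> 0
  row 8 [01000]: (((NOT 0 OR 0) XOR (0 XOR 1)) IMPLIES (NOT 1 AND 0)) -> 1
  row 9 [01001]: (((NOT 1 OR 0) XOR (1 XOR 1)) IMPLIES (NOT 1 AND 0)) -> 1
  row 10 [01010]: (((NOT 0 OR 0) XOR (0 XOR 1)) IMPLIES (NOT 1 AND 0)) -> 1
  row 11 [01011]: (((NOT 1 OR 0) XOR (1 XOR 1)) IMPLIES (NOT 1 AND 0)) -> 1
  row 12 [01100]: (((NOT 0 OR 0) XOR (0 XOR 1)) IMPLIES (NOT 1 AND 0)) -> 1
  row 13 [01101]: (((NOT 1 OR 0) XOR (1 XOR 1)) IMPLIES (NOT 1 AND 0)) -> 1
  row 14 [01110]: (((NOT 0 OR 0) XOR (0 XOR 1)) IMPLIES (NOT 1 AND 0)) -> 1
  row 15 [01111]: (((NOT 1 OR 0) XOR (1 XOR 1)) IMPLIES (NOT 1 AND 0)) -> 1
  row 16 [10000]: (((NOT 0 OR 1) XOR (0 XOR 0)) IMPLIES (NOT 0 AND 1)) -> 1
  row 17 [10001]: (((NOT 1 OR 1) XOR (1 XOR 0)) IMPLIES (NOT 0 AND 1)) -> 1
  row 18 [10010]: (((NOT 0 OR 1) XOR (0 XOR 0)) IMPLIES (NOT 0 AND 1)) -> 1
  row 19 [10011]: (((NOT 1 OR 1) XOR (1 XOR 0)) IMPLIES (NOT 0 AND 1)) -> 1
  row 20 [10100]: (((NOT 0 OR 1) XOR (0 XOR 0)) IMPLIES (NOT 0 AND 1)) -> 1
  row 21 [10101]: (((NOT 1 OR 1) XOR (1 XOR 0)) IMPLIES (NOT 0 AND 1)) -> 1
  row 22 [10110]: (((NOT 0 OR 1) XOR (0 XOR 0)) IMPLIES (NOT 0 AND 1)) -> 1
  row 23 [10111]: (((NOT 1 OR 1) XOR (1 XOR 0)) IMPLIES (NOT 0 AND 1)) -> 1
  row 24 [11000]: (((NOT 0 OR 1) XOR (0 XOR 1)) IMPLIES (NOT 1 AND 1)) -> 1
  row 25 [11001]: (((NOT 1 OR 1) XOR (1 XOR 1)) IMPLIES (NOT 1 AND 1)) -> 0
  row 26 [11010]: (((NOT 0 OR 1) XOR (0 XOR 1)) IMPLIES (NOT 1 AND 1)) -> 1
  row 27 [11011]: (((NOT 1 OR 1) XOR (1 XOR 1)) IMPLIES (NOT 1 AND 1)) -> 0
  row 28 [11100]: (((NOT 0 OR 1) XOR (0 XOR 1)) IMPLIES (NOT 1 AND 1)) -> 1
  row 29 [11101]: (((NOT 1 OR 1) XOR (1 XOR 1)) IMPLIES (NOT 1 AND 1)) -> 0
  row 30 [11110]: (((NOT 0 OR 1) XOR (0 XOR 1)) IMPLIES (NOT 1 AND 1)) -> 1
  row 31 [11111]: (((NOT 1 OR 1) XOR (1 XOR 1)) IMPLIES (NOT 1 AND 1)) -> 0
Full result column, 8 rows per line (x1,x2 fixed per line; x3,x4,x5 runs 000..111 left to right):
  rows 0-7 [x1,x2=00]: 00000000  (ones: 0)
  rows 8-15 [x1,x2=01]: 11111111  (ones: 8)
  rows 16-23 [x1,x2=10]: 11111111  (ones: 8)
  rows 24-31 [x1,x2=11]: 10101010  (ones: 4)
Count of 1-rows = 0+8+8+4 = 20

20


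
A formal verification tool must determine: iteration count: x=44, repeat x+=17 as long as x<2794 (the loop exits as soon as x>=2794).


Step 1: x goes from 44 toward 2794 by 17; the body runs while x<2794, so iterations = ceil((bound-start)/step)
Step 2: Distance=2750
Step 3: ceil(2750/17)=162

162


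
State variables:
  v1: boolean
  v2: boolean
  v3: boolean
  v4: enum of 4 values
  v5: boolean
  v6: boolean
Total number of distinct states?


State space = product of domain sizes of all variables.
Domain sizes:
  v1 (boolean): 2
  v2 (boolean): 2
  v3 (boolean): 2
  v4 (enum of 4 values): 4
  v5 (boolean): 2
  v6 (boolean): 2
Product = 2 * 2 * 2 * 4 * 2 * 2 = 128

128


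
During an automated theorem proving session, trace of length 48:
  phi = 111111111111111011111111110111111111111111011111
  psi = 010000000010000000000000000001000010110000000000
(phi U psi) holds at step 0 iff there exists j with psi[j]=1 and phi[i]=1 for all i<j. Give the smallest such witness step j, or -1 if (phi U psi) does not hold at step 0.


(phi U psi) at 0: need smallest j with psi[j]=1 and phi[i]=1 for all i in [0,j).
Scan from step 0:
  step 0: phi=1, psi=0 -> continue
  step 1: psi=1 and phi held for [0,1) -> witness found
Witness step = 1

1


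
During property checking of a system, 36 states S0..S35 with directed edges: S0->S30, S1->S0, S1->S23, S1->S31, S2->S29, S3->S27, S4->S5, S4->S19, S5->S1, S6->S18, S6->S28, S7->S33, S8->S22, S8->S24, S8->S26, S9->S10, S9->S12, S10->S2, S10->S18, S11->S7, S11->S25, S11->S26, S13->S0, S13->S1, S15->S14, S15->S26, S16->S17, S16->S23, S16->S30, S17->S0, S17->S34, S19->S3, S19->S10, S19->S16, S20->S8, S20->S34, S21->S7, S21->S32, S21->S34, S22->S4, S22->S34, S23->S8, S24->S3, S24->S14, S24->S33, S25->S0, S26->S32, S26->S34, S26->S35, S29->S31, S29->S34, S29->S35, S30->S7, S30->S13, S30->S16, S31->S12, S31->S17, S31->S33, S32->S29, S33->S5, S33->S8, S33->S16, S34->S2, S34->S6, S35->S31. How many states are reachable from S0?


BFS from S0:
  layer 0: {S0}
  layer 1: {S30}
  layer 2: {S7, S13, S16}
  layer 3: {S1, S17, S23, S33}
  layer 4: {S5, S8, S31, S34}
  layer 5: {S2, S6, S12, S22, S24, S26}
  layer 6: {S3, S4, S14, S18, S28, S29, S32, S35}
  layer 7: {S19, S27}
  layer 8: {S10}
Reachable set: {S0, S1, S2, S3, S4, S5, S6, S7, S8, S10, S12, S13, S14, S16, S17, S18, S19, S22, S23, S24, S26, S27, S28, S29, S30, S31, S32, S33, S34, S35}
Count = 30

30


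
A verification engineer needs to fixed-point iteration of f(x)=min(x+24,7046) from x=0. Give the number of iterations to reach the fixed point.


Step 1: x=0, cap=7046, increment=24
Step 2: x grows by 24 each step until capped at 7046; fixed point is x=7046
Step 3: iterations = ceil(7046/24) = 294

294


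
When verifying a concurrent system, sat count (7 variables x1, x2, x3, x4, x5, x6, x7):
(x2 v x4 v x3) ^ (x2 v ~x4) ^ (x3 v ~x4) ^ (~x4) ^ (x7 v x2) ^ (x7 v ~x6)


CNF with 6 clauses over 7 vars (128 assignments).
An assignment satisfies CNF iff every clause has >=1 true literal.
Check each row (bits = x1,x2,x3,x4,x5,x6,x7; clause T/F shown):
  row 0 [0000000]: clauses=FTTTFT -> 0
  row 1 [0000001]: clauses=FTTTTT -> 0
  row 2 [0000010]: clauses=FTTTFF -> 0
  row 3 [0000011]: clauses=FTTTTT -> 0
  row 4 [0000100]: clauses=FTTTFT -> 0
  (every remaining row is evaluated the same way; all 128 results are listed next)
Full result column, 8 rows per line (x1,x2,x3,x4 fixed per line; x5,x6,x7 runs 000..111 left to right):
  rows 0-7 [x1,x2,x3,x4=0000]: 00000000  (ones: 0)
  rows 8-15 [x1,x2,x3,x4=0001]: 00000000  (ones: 0)
  rows 16-23 [x1,x2,x3,x4=0010]: 01010101  (ones: 4)
  rows 24-31 [x1,x2,x3,x4=0011]: 00000000  (ones: 0)
  rows 32-39 [x1,x2,x3,x4=0100]: 11011101  (ones: 6)
  rows 40-47 [x1,x2,x3,x4=0101]: 00000000  (ones: 0)
  rows 48-55 [x1,x2,x3,x4=0110]: 11011101  (ones: 6)
  rows 56-63 [x1,x2,x3,x4=0111]: 00000000  (ones: 0)
  rows 64-71 [x1,x2,x3,x4=1000]: 00000000  (ones: 0)
  rows 72-79 [x1,x2,x3,x4=1001]: 00000000  (ones: 0)
  rows 80-87 [x1,x2,x3,x4=1010]: 01010101  (ones: 4)
  rows 88-95 [x1,x2,x3,x4=1011]: 00000000  (ones: 0)
  rows 96-103 [x1,x2,x3,x4=1100]: 11011101  (ones: 6)
  rows 104-111 [x1,x2,x3,x4=1101]: 00000000  (ones: 0)
  rows 112-119 [x1,x2,x3,x4=1110]: 11011101  (ones: 6)
  rows 120-127 [x1,x2,x3,x4=1111]: 00000000  (ones: 0)
Satisfying assignments = 0+0+4+0+6+0+6+0+0+0+4+0+6+0+6+0 = 32

32


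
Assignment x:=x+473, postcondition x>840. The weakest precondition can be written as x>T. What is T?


Formula: wp(x:=E, P) = P[E/x] (substitute E for x in postcondition)
Step 1: Postcondition: x>840
Step 2: Substitute x+473 for x: x+473>840
Step 3: Solve for x: x > 840-473 = 367

367


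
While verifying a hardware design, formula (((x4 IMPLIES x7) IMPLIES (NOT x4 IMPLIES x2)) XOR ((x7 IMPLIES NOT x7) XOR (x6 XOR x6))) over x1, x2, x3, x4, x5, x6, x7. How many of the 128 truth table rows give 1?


Formula: (((x4 IMPLIES x7) IMPLIES (NOT x4 IMPLIES x2)) XOR ((x7 IMPLIES NOT x7) XOR (x6 XOR x6))) over 7 vars (128 rows)
Evaluate each row (x1, x2, x3, x4, x5, x6, x7 as bits, MSB first):
  row 0 [0000000]: (((0 IMPLIES 0) IMPLIES (NOT 0 IMPLIES 0)) XOR ((0 IMPLIES NOT 0) XOR (0 XOR 0))) -> 1
  row 1 [0000001]: (((0 IMPLIES 1) IMPLIES (NOT 0 IMPLIES 0)) XOR ((1 IMPLIES NOT 1) XOR (0 XOR 0))) -> 0
  row 2 [0000010]: (((0 IMPLIES 0) IMPLIES (NOT 0 IMPLIES 0)) XOR ((0 IMPLIES NOT 0) XOR (1 XOR 1))) -> 1
  row 3 [0000011]: (((0 IMPLIES 1) IMPLIES (NOT 0 IMPLIES 0)) XOR ((1 IMPLIES NOT 1) XOR (1 XOR 1))) -> 0
  row 4 [0000100]: (((0 IMPLIES 0) IMPLIES (NOT 0 IMPLIES 0)) XOR ((0 IMPLIES NOT 0) XOR (0 XOR 0))) -> 1
  (every remaining row is evaluated the same way; all 128 results are listed next)
Full result column, 8 rows per line (x1,x2,x3,x4 fixed per line; x5,x6,x7 runs 000..111 left to right):
  rows 0-7 [x1,x2,x3,x4=0000]: 10101010  (ones: 4)
  rows 8-15 [x1,x2,x3,x4=0001]: 01010101  (ones: 4)
  rows 16-23 [x1,x2,x3,x4=0010]: 10101010  (ones: 4)
  rows 24-31 [x1,x2,x3,x4=0011]: 01010101  (ones: 4)
  rows 32-39 [x1,x2,x3,x4=0100]: 01010101  (ones: 4)
  rows 40-47 [x1,x2,x3,x4=0101]: 01010101  (ones: 4)
  rows 48-55 [x1,x2,x3,x4=0110]: 01010101  (ones: 4)
  rows 56-63 [x1,x2,x3,x4=0111]: 01010101  (ones: 4)
  rows 64-71 [x1,x2,x3,x4=1000]: 10101010  (ones: 4)
  rows 72-79 [x1,x2,x3,x4=1001]: 01010101  (ones: 4)
  rows 80-87 [x1,x2,x3,x4=1010]: 10101010  (ones: 4)
  rows 88-95 [x1,x2,x3,x4=1011]: 01010101  (ones: 4)
  rows 96-103 [x1,x2,x3,x4=1100]: 01010101  (ones: 4)
  rows 104-111 [x1,x2,x3,x4=1101]: 01010101  (ones: 4)
  rows 112-119 [x1,x2,x3,x4=1110]: 01010101  (ones: 4)
  rows 120-127 [x1,x2,x3,x4=1111]: 01010101  (ones: 4)
Count of 1-rows = 4+4+4+4+4+4+4+4+4+4+4+4+4+4+4+4 = 64

64


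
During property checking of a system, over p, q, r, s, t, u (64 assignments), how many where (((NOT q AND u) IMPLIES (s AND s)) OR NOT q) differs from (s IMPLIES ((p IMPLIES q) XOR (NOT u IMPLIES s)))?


F1 = (((NOT q AND u) IMPLIES (s AND s)) OR NOT q)
F2 = (s IMPLIES ((p IMPLIES q) XOR (NOT u IMPLIES s)))
Evaluate both on each of 64 rows (bits = p,q,r,s,t,u):
  row 0 [000000]: F1=1 F2=1 -> 0
  row 1 [000001]: F1=1 F2=1 -> 0
  row 2 [000010]: F1=1 F2=1 -> 0
  row 3 [000011]: F1=1 F2=1 -> 0
  row 4 [000100]: F1=1 F2=0 (differ) -> 1
  (every remaining row is evaluated the same way; all 64 results are listed next)
Full result column, 8 rows per line (p,q,r fixed per line; s,t,u runs 000..111 left to right):
  rows 0-7 [p,q,r=000]: 00001111  (ones: 4)
  rows 8-15 [p,q,r=001]: 00001111  (ones: 4)
  rows 16-23 [p,q,r=010]: 00001111  (ones: 4)
  rows 24-31 [p,q,r=011]: 00001111  (ones: 4)
  rows 32-39 [p,q,r=100]: 00000000  (ones: 0)
  rows 40-47 [p,q,r=101]: 00000000  (ones: 0)
  rows 48-55 [p,q,r=110]: 00001111  (ones: 4)
  rows 56-63 [p,q,r=111]: 00001111  (ones: 4)
Disagreements = 4+4+4+4+0+0+4+4 = 24

24


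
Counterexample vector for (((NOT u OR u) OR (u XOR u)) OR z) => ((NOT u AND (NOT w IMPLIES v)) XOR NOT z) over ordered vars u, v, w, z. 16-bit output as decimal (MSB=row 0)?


F1 = (((NOT u OR u) OR (u XOR u)) OR z)
F2 = ((NOT u AND (NOT w IMPLIES v)) XOR NOT z)
Counterexample to F1=>F2 is where F1=1 and F2=0.
Evaluate each row (bits = u,v,w,z, MSB first):
  row 0 [0000]: F1=1 F2=1 -> F1&~F2 -> 0
  row 1 [0001]: F1=1 F2=0 -> F1&~F2 -> 1
  row 2 [0010]: F1=1 F2=0 -> F1&~F2 -> 1
  row 3 [0011]: F1=1 F2=1 -> F1&~F2 -> 0
  row 4 [0100]: F1=1 F2=0 -> F1&~F2 -> 1
  row 5 [0101]: F1=1 F2=1 -> F1&~F2 -> 0
  row 6 [0110]: F1=1 F2=0 -> F1&~F2 -> 1
  row 7 [0111]: F1=1 F2=1 -> F1&~F2 -> 0
  row 8 [1000]: F1=1 F2=1 -> F1&~F2 -> 0
  row 9 [1001]: F1=1 F2=0 -> F1&~F2 -> 1
  row 10 [1010]: F1=1 F2=1 -> F1&~F2 -> 0
  row 11 [1011]: F1=1 F2=0 -> F1&~F2 -> 1
  row 12 [1100]: F1=1 F2=1 -> F1&~F2 -> 0
  row 13 [1101]: F1=1 F2=0 -> F1&~F2 -> 1
  row 14 [1110]: F1=1 F2=1 -> F1&~F2 -> 0
  row 15 [1111]: F1=1 F2=0 -> F1&~F2 -> 1
Full result column, 4 rows per line (u,v fixed per line; w,z runs 00..11 left to right):
  rows 0-3 [u,v=00]: 0110  = hex 6
  rows 4-7 [u,v=01]: 1010  = hex A
  rows 8-11 [u,v=10]: 0101  = hex 5
  rows 12-15 [u,v=11]: 0101  = hex 5
Counterexample vector (row 0 .. row 15) = 0110101001010101
Output column grouped in 4s = 0110 1010 0101 0101 = 0x6A55
Convert to decimal digit by digit (value = value*16 + digit):
  6 -> 6
  6*16 + 10 (A) = 106
  106*16 + 5 = 1701
  1701*16 + 5 = 27221
Decimal = 27221

27221


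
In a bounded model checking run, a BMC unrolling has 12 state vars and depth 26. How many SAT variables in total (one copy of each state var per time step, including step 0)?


BMC unrolls to depth k, creating one copy of each state var for steps 0..k.
Step count = 26 + 1 = 27 (steps 0 through 26)
Vars per step = 12
Total = 12 * 27 = 324

324


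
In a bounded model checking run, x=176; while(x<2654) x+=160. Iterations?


Step 1: x goes from 176 toward 2654 by 160; the body runs while x<2654, so iterations = ceil((bound-start)/step)
Step 2: Distance=2478
Step 3: ceil(2478/160)=16

16


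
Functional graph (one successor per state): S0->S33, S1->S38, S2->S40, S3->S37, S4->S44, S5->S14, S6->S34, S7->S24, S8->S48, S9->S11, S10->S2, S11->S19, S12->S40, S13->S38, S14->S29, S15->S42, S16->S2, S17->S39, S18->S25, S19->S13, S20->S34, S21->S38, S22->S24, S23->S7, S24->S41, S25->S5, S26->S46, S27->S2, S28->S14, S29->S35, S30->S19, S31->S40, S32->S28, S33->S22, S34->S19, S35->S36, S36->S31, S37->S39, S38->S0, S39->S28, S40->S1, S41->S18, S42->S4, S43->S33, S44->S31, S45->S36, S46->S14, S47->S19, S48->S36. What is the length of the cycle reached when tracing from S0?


Trace from S0 until a state repeats:
  S0 -> S33 -> S22 -> S24 -> S41 -> S18 -> S25 -> S5 -> S14 -> S29 -> S35 -> S36 -> S31 -> S40 -> S1 -> S38 -> S0
S0 first seen at step 0, revisited at step 16.
Cycle length = 16 - 0 = 16

16


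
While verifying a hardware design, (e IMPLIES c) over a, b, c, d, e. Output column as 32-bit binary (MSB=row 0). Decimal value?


Formula: (e IMPLIES c) over a, b, c, d, e (32 rows)
Evaluate each row (bits = a,b,c,d,e, MSB first):
  row 0 [00000]: (0 IMPLIES 0) -> 1
  row 1 [00001]: (1 IMPLIES 0) -> 0
  row 2 [00010]: (0 IMPLIES 0) -> 1
  row 3 [00011]: (1 IMPLIES 0) -> 0
  row 4 [00100]: (0 IMPLIES 1) -> 1
  row 5 [00101]: (1 IMPLIES 1) -> 1
  row 6 [00110]: (0 IMPLIES 1) -> 1
  row 7 [00111]: (1 IMPLIES 1) -> 1
  row 8 [01000]: (0 IMPLIES 0) -> 1
  row 9 [01001]: (1 IMPLIES 0) -> 0
  row 10 [01010]: (0 IMPLIES 0) -> 1
  row 11 [01011]: (1 IMPLIES 0) -> 0
  row 12 [01100]: (0 IMPLIES 1) -> 1
  row 13 [01101]: (1 IMPLIES 1) -> 1
  row 14 [01110]: (0 IMPLIES 1) -> 1
  row 15 [01111]: (1 IMPLIES 1) -> 1
  row 16 [10000]: (0 IMPLIES 0) -> 1
  row 17 [10001]: (1 IMPLIES 0) -> 0
  row 18 [10010]: (0 IMPLIES 0) -> 1
  row 19 [10011]: (1 IMPLIES 0) -> 0
  row 20 [10100]: (0 IMPLIES 1) -> 1
  row 21 [10101]: (1 IMPLIES 1) -> 1
  row 22 [10110]: (0 IMPLIES 1) -> 1
  row 23 [10111]: (1 IMPLIES 1) -> 1
  row 24 [11000]: (0 IMPLIES 0) -> 1
  row 25 [11001]: (1 IMPLIES 0) -> 0
  row 26 [11010]: (0 IMPLIES 0) -> 1
  row 27 [11011]: (1 IMPLIES 0) -> 0
  row 28 [11100]: (0 IMPLIES 1) -> 1
  row 29 [11101]: (1 IMPLIES 1) -> 1
  row 30 [11110]: (0 IMPLIES 1) -> 1
  row 31 [11111]: (1 IMPLIES 1) -> 1
Full result column, 4 rows per line (a,b,c fixed per line; d,e runs 00..11 left to right):
  rows 0-3 [a,b,c=000]: 1010  = hex A
  rows 4-7 [a,b,c=001]: 1111  = hex F
  rows 8-11 [a,b,c=010]: 1010  = hex A
  rows 12-15 [a,b,c=011]: 1111  = hex F
  rows 16-19 [a,b,c=100]: 1010  = hex A
  rows 20-23 [a,b,c=101]: 1111  = hex F
  rows 24-27 [a,b,c=110]: 1010  = hex A
  rows 28-31 [a,b,c=111]: 1111  = hex F
Output column (row 0 .. row 31) = 10101111101011111010111110101111
Output column grouped in 4s = 1010 1111 1010 1111 1010 1111 1010 1111 = 0xAFAFAFAF
Convert to decimal digit by digit (value = value*16 + digit):
  A -> 10
  10*16 + 15 (F) = 175
  175*16 + 10 (A) = 2810
  2810*16 + 15 (F) = 44975
  44975*16 + 10 (A) = 719610
  719610*16 + 15 (F) = 11513775
  11513775*16 + 10 (A) = 184220410
  184220410*16 + 15 (F) = 2947526575
Decimal = 2947526575

2947526575


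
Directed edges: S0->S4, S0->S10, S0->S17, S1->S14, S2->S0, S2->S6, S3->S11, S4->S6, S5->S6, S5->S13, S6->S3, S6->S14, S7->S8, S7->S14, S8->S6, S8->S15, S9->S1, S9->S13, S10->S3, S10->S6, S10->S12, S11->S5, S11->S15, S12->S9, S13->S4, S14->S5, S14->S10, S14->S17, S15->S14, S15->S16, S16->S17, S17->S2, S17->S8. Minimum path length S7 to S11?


BFS layer-by-layer from S7:
  dist 0: {S7}
  dist 1: {S8, S14}
  dist 2: {S5, S6, S10, S15, S17}
  dist 3: {S2, S3, S12, S13, S16}
  dist 4: {S0, S4, S9, S11}
  -> S11 reached at distance 4
Shortest path length = 4

4


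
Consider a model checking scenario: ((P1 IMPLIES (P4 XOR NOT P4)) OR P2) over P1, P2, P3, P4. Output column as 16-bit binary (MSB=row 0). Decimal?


Formula: ((P1 IMPLIES (P4 XOR NOT P4)) OR P2) over P1, P2, P3, P4 (16 rows)
Evaluate each row (bits = P1,P2,P3,P4, MSB first):
  row 0 [0000]: ((0 IMPLIES (0 XOR NOT 0)) OR 0) -> 1
  row 1 [0001]: ((0 IMPLIES (1 XOR NOT 1)) OR 0) -> 1
  row 2 [0010]: ((0 IMPLIES (0 XOR NOT 0)) OR 0) -> 1
  row 3 [0011]: ((0 IMPLIES (1 XOR NOT 1)) OR 0) -> 1
  row 4 [0100]: ((0 IMPLIES (0 XOR NOT 0)) OR 1) -> 1
  row 5 [0101]: ((0 IMPLIES (1 XOR NOT 1)) OR 1) -> 1
  row 6 [0110]: ((0 IMPLIES (0 XOR NOT 0)) OR 1) -> 1
  row 7 [0111]: ((0 IMPLIES (1 XOR NOT 1)) OR 1) -> 1
  row 8 [1000]: ((1 IMPLIES (0 XOR NOT 0)) OR 0) -> 1
  row 9 [1001]: ((1 IMPLIES (1 XOR NOT 1)) OR 0) -> 1
  row 10 [1010]: ((1 IMPLIES (0 XOR NOT 0)) OR 0) -> 1
  row 11 [1011]: ((1 IMPLIES (1 XOR NOT 1)) OR 0) -> 1
  row 12 [1100]: ((1 IMPLIES (0 XOR NOT 0)) OR 1) -> 1
  row 13 [1101]: ((1 IMPLIES (1 XOR NOT 1)) OR 1) -> 1
  row 14 [1110]: ((1 IMPLIES (0 XOR NOT 0)) OR 1) -> 1
  row 15 [1111]: ((1 IMPLIES (1 XOR NOT 1)) OR 1) -> 1
Full result column, 4 rows per line (P1,P2 fixed per line; P3,P4 runs 00..11 left to right):
  rows 0-3 [P1,P2=00]: 1111  = hex F
  rows 4-7 [P1,P2=01]: 1111  = hex F
  rows 8-11 [P1,P2=10]: 1111  = hex F
  rows 12-15 [P1,P2=11]: 1111  = hex F
Output column (row 0 .. row 15) = 1111111111111111
Output column grouped in 4s = 1111 1111 1111 1111 = 0xFFFF
Convert to decimal digit by digit (value = value*16 + digit):
  F -> 15
  15*16 + 15 (F) = 255
  255*16 + 15 (F) = 4095
  4095*16 + 15 (F) = 65535
Decimal = 65535

65535


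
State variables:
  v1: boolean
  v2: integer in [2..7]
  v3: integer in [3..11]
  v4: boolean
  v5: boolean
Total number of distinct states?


State space = product of domain sizes of all variables.
Domain sizes:
  v1 (boolean): 2
  v2 (integer in [2..7]): 6
  v3 (integer in [3..11]): 9
  v4 (boolean): 2
  v5 (boolean): 2
Product = 2 * 6 * 9 * 2 * 2 = 432

432


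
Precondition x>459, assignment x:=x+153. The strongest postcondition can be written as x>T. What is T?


Formula: sp(P, x:=E) = exists old_x. (x = E[old_x/x]) AND P[old_x/x] (old_x is the value of x before the assignment; eliminate old_x by solving x = E[old_x/x] for old_x)
Step 1: Precondition P: x>459, i.e. old_x > 459
Step 2: Assignment gives x = old_x + 153, so old_x = x - 153
Step 3: Substitute into P: x - 153 > 459
Step 4: Simplify: x > 459+153 = 612

612


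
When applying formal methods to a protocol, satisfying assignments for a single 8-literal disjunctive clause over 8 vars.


Step 1: Total=2^8=256
Step 2: Unsat when all 8 false: 2^0=1
Step 3: Sat=256-1=255

255


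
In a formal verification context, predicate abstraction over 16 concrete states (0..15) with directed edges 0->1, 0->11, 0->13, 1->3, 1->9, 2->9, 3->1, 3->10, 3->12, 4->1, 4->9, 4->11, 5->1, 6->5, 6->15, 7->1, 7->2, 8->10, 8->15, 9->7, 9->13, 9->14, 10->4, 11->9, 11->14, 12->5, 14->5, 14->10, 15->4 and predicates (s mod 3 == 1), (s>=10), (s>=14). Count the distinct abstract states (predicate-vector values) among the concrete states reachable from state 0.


BFS from 0:
Concrete reachable: {0, 1, 2, 3, 4, 5, 7, 9, 10, 11, 12, 13, 14}
Abstract via predicates (s mod 3 == 1), (s>=10), (s>=14):
  (0,0,0) <- {0, 2, 3, 5, 9}
  (0,1,0) <- {11, 12}
  (0,1,1) <- {14}
  (1,0,0) <- {1, 4, 7}
  (1,1,0) <- {10, 13}
Distinct abstract states = 5

5


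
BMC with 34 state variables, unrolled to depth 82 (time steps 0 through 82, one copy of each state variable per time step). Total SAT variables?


BMC unrolls to depth k, creating one copy of each state var for steps 0..k.
Step count = 82 + 1 = 83 (steps 0 through 82)
Vars per step = 34
Total = 34 * 83 = 2822

2822


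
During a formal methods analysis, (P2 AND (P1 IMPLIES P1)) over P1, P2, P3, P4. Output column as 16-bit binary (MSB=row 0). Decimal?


Formula: (P2 AND (P1 IMPLIES P1)) over P1, P2, P3, P4 (16 rows)
Evaluate each row (bits = P1,P2,P3,P4, MSB first):
  row 0 [0000]: (0 AND (0 IMPLIES 0)) -> 0
  row 1 [0001]: (0 AND (0 IMPLIES 0)) -> 0
  row 2 [0010]: (0 AND (0 IMPLIES 0)) -> 0
  row 3 [0011]: (0 AND (0 IMPLIES 0)) -> 0
  row 4 [0100]: (1 AND (0 IMPLIES 0)) -> 1
  row 5 [0101]: (1 AND (0 IMPLIES 0)) -> 1
  row 6 [0110]: (1 AND (0 IMPLIES 0)) -> 1
  row 7 [0111]: (1 AND (0 IMPLIES 0)) -> 1
  row 8 [1000]: (0 AND (1 IMPLIES 1)) -> 0
  row 9 [1001]: (0 AND (1 IMPLIES 1)) -> 0
  row 10 [1010]: (0 AND (1 IMPLIES 1)) -> 0
  row 11 [1011]: (0 AND (1 IMPLIES 1)) -> 0
  row 12 [1100]: (1 AND (1 IMPLIES 1)) -> 1
  row 13 [1101]: (1 AND (1 IMPLIES 1)) -> 1
  row 14 [1110]: (1 AND (1 IMPLIES 1)) -> 1
  row 15 [1111]: (1 AND (1 IMPLIES 1)) -> 1
Full result column, 4 rows per line (P1,P2 fixed per line; P3,P4 runs 00..11 left to right):
  rows 0-3 [P1,P2=00]: 0000  = hex 0
  rows 4-7 [P1,P2=01]: 1111  = hex F
  rows 8-11 [P1,P2=10]: 0000  = hex 0
  rows 12-15 [P1,P2=11]: 1111  = hex F
Output column (row 0 .. row 15) = 0000111100001111
Output column grouped in 4s = 0000 1111 0000 1111 = 0x0F0F
Convert to decimal digit by digit (value = value*16 + digit):
  0 -> 0
  0*16 + 15 (F) = 15
  15*16 + 0 = 240
  240*16 + 15 (F) = 3855
Decimal = 3855

3855


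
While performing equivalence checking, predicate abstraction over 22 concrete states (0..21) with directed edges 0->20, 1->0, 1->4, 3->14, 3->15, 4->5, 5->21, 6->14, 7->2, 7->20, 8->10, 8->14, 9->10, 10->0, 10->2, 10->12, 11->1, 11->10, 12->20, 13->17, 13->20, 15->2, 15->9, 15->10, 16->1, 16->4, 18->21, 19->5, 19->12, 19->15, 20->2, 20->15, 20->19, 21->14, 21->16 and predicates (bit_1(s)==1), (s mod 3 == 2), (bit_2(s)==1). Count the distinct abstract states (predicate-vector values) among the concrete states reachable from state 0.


BFS from 0:
Concrete reachable: {0, 1, 2, 4, 5, 9, 10, 12, 14, 15, 16, 19, 20, 21}
Abstract via predicates (bit_1(s)==1), (s mod 3 == 2), (bit_2(s)==1):
  (0,0,0) <- {0, 1, 9, 16}
  (0,0,1) <- {4, 12, 21}
  (0,1,1) <- {5, 20}
  (1,0,0) <- {10, 19}
  (1,0,1) <- {15}
  (1,1,0) <- {2}
  (1,1,1) <- {14}
Distinct abstract states = 7

7


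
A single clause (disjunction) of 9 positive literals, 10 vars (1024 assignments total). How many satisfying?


Step 1: Total=2^10=1024
Step 2: Unsat when all 9 false: 2^1=2
Step 3: Sat=1024-2=1022

1022


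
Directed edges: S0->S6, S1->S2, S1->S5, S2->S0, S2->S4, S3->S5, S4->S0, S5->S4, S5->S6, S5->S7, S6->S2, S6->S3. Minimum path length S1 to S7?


BFS layer-by-layer from S1:
  dist 0: {S1}
  dist 1: {S2, S5}
  dist 2: {S0, S4, S6, S7}
  -> S7 reached at distance 2
Shortest path length = 2

2


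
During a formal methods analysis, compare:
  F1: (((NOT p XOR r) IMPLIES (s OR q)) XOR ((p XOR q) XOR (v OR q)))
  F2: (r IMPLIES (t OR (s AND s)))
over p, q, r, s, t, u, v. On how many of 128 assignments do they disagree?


F1 = (((NOT p XOR r) IMPLIES (s OR q)) XOR ((p XOR q) XOR (v OR q)))
F2 = (r IMPLIES (t OR (s AND s)))
Evaluate both on each of 128 rows (bits = p,q,r,s,t,u,v):
  row 0 [0000000]: F1=0 F2=1 (differ) -> 1
  row 1 [0000001]: F1=1 F2=1 -> 0
  row 2 [0000010]: F1=0 F2=1 (differ) -> 1
  row 3 [0000011]: F1=1 F2=1 -> 0
  row 4 [0000100]: F1=0 F2=1 (differ) -> 1
  (every remaining row is evaluated the same way; all 128 results are listed next)
Full result column, 8 rows per line (p,q,r,s fixed per line; t,u,v runs 000..111 left to right):
  rows 0-7 [p,q,r,s=0000]: 10101010  (ones: 4)
  rows 8-15 [p,q,r,s=0001]: 01010101  (ones: 4)
  rows 16-23 [p,q,r,s=0010]: 10100101  (ones: 4)
  rows 24-31 [p,q,r,s=0011]: 01010101  (ones: 4)
  rows 32-39 [p,q,r,s=0100]: 00000000  (ones: 0)
  rows 40-47 [p,q,r,s=0101]: 00000000  (ones: 0)
  rows 48-55 [p,q,r,s=0110]: 11110000  (ones: 4)
  rows 56-63 [p,q,r,s=0111]: 00000000  (ones: 0)
  rows 64-71 [p,q,r,s=1000]: 10101010  (ones: 4)
  rows 72-79 [p,q,r,s=1001]: 10101010  (ones: 4)
  rows 80-87 [p,q,r,s=1010]: 10100101  (ones: 4)
  rows 88-95 [p,q,r,s=1011]: 10101010  (ones: 4)
  rows 96-103 [p,q,r,s=1100]: 11111111  (ones: 8)
  rows 104-111 [p,q,r,s=1101]: 11111111  (ones: 8)
  rows 112-119 [p,q,r,s=1110]: 00001111  (ones: 4)
  rows 120-127 [p,q,r,s=1111]: 11111111  (ones: 8)
Disagreements = 4+4+4+4+0+0+4+0+4+4+4+4+8+8+4+8 = 64

64


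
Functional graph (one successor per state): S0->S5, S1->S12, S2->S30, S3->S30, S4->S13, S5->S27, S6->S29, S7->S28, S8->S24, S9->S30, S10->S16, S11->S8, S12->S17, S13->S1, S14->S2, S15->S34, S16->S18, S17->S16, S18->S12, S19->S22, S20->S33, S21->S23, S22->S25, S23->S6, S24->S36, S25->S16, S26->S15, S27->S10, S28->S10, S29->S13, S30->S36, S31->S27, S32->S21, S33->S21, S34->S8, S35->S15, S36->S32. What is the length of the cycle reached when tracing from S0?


Trace from S0 until a state repeats:
  S0 -> S5 -> S27 -> S10 -> S16 -> S18 -> S12 -> S17 -> S16
S16 first seen at step 4, revisited at step 8.
Cycle length = 8 - 4 = 4

4


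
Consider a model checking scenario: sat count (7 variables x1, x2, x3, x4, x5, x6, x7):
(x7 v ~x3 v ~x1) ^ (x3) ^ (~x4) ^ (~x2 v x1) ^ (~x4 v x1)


CNF with 5 clauses over 7 vars (128 assignments).
An assignment satisfies CNF iff every clause has >=1 true literal.
Check each row (bits = x1,x2,x3,x4,x5,x6,x7; clause T/F shown):
  row 0 [0000000]: clauses=TFTTT -> 0
  row 1 [0000001]: clauses=TFTTT -> 0
  row 2 [0000010]: clauses=TFTTT -> 0
  row 3 [0000011]: clauses=TFTTT -> 0
  row 4 [0000100]: clauses=TFTTT -> 0
  (every remaining row is evaluated the same way; all 128 results are listed next)
Full result column, 8 rows per line (x1,x2,x3,x4 fixed per line; x5,x6,x7 runs 000..111 left to right):
  rows 0-7 [x1,x2,x3,x4=0000]: 00000000  (ones: 0)
  rows 8-15 [x1,x2,x3,x4=0001]: 00000000  (ones: 0)
  rows 16-23 [x1,x2,x3,x4=0010]: 11111111  (ones: 8)
  rows 24-31 [x1,x2,x3,x4=0011]: 00000000  (ones: 0)
  rows 32-39 [x1,x2,x3,x4=0100]: 00000000  (ones: 0)
  rows 40-47 [x1,x2,x3,x4=0101]: 00000000  (ones: 0)
  rows 48-55 [x1,x2,x3,x4=0110]: 00000000  (ones: 0)
  rows 56-63 [x1,x2,x3,x4=0111]: 00000000  (ones: 0)
  rows 64-71 [x1,x2,x3,x4=1000]: 00000000  (ones: 0)
  rows 72-79 [x1,x2,x3,x4=1001]: 00000000  (ones: 0)
  rows 80-87 [x1,x2,x3,x4=1010]: 01010101  (ones: 4)
  rows 88-95 [x1,x2,x3,x4=1011]: 00000000  (ones: 0)
  rows 96-103 [x1,x2,x3,x4=1100]: 00000000  (ones: 0)
  rows 104-111 [x1,x2,x3,x4=1101]: 00000000  (ones: 0)
  rows 112-119 [x1,x2,x3,x4=1110]: 01010101  (ones: 4)
  rows 120-127 [x1,x2,x3,x4=1111]: 00000000  (ones: 0)
Satisfying assignments = 0+0+8+0+0+0+0+0+0+0+4+0+0+0+4+0 = 16

16


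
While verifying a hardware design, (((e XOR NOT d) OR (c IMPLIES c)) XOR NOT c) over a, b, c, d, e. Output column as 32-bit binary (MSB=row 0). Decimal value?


Formula: (((e XOR NOT d) OR (c IMPLIES c)) XOR NOT c) over a, b, c, d, e (32 rows)
Evaluate each row (bits = a,b,c,d,e, MSB first):
  row 0 [00000]: (((0 XOR NOT 0) OR (0 IMPLIES 0)) XOR NOT 0) -> 0
  row 1 [00001]: (((1 XOR NOT 0) OR (0 IMPLIES 0)) XOR NOT 0) -> 0
  row 2 [00010]: (((0 XOR NOT 1) OR (0 IMPLIES 0)) XOR NOT 0) -> 0
  row 3 [00011]: (((1 XOR NOT 1) OR (0 IMPLIES 0)) XOR NOT 0) -> 0
  row 4 [00100]: (((0 XOR NOT 0) OR (1 IMPLIES 1)) XOR NOT 1) -> 1
  row 5 [00101]: (((1 XOR NOT 0) OR (1 IMPLIES 1)) XOR NOT 1) -> 1
  row 6 [00110]: (((0 XOR NOT 1) OR (1 IMPLIES 1)) XOR NOT 1) -> 1
  row 7 [00111]: (((1 XOR NOT 1) OR (1 IMPLIES 1)) XOR NOT 1) -> 1
  row 8 [01000]: (((0 XOR NOT 0) OR (0 IMPLIES 0)) XOR NOT 0) -> 0
  row 9 [01001]: (((1 XOR NOT 0) OR (0 IMPLIES 0)) XOR NOT 0) -> 0
  row 10 [01010]: (((0 XOR NOT 1) OR (0 IMPLIES 0)) XOR NOT 0) -> 0
  row 11 [01011]: (((1 XOR NOT 1) OR (0 IMPLIES 0)) XOR NOT 0) -> 0
  row 12 [01100]: (((0 XOR NOT 0) OR (1 IMPLIES 1)) XOR NOT 1) -> 1
  row 13 [01101]: (((1 XOR NOT 0) OR (1 IMPLIES 1)) XOR NOT 1) -> 1
  row 14 [01110]: (((0 XOR NOT 1) OR (1 IMPLIES 1)) XOR NOT 1) -> 1
  row 15 [01111]: (((1 XOR NOT 1) OR (1 IMPLIES 1)) XOR NOT 1) -> 1
  row 16 [10000]: (((0 XOR NOT 0) OR (0 IMPLIES 0)) XOR NOT 0) -> 0
  row 17 [10001]: (((1 XOR NOT 0) OR (0 IMPLIES 0)) XOR NOT 0) -> 0
  row 18 [10010]: (((0 XOR NOT 1) OR (0 IMPLIES 0)) XOR NOT 0) -> 0
  row 19 [10011]: (((1 XOR NOT 1) OR (0 IMPLIES 0)) XOR NOT 0) -> 0
  row 20 [10100]: (((0 XOR NOT 0) OR (1 IMPLIES 1)) XOR NOT 1) -> 1
  row 21 [10101]: (((1 XOR NOT 0) OR (1 IMPLIES 1)) XOR NOT 1) -> 1
  row 22 [10110]: (((0 XOR NOT 1) OR (1 IMPLIES 1)) XOR NOT 1) -> 1
  row 23 [10111]: (((1 XOR NOT 1) OR (1 IMPLIES 1)) XOR NOT 1) -> 1
  row 24 [11000]: (((0 XOR NOT 0) OR (0 IMPLIES 0)) XOR NOT 0) -> 0
  row 25 [11001]: (((1 XOR NOT 0) OR (0 IMPLIES 0)) XOR NOT 0) -> 0
  row 26 [11010]: (((0 XOR NOT 1) OR (0 IMPLIES 0)) XOR NOT 0) -> 0
  row 27 [11011]: (((1 XOR NOT 1) OR (0 IMPLIES 0)) XOR NOT 0) -> 0
  row 28 [11100]: (((0 XOR NOT 0) OR (1 IMPLIES 1)) XOR NOT 1) -> 1
  row 29 [11101]: (((1 XOR NOT 0) OR (1 IMPLIES 1)) XOR NOT 1) -> 1
  row 30 [11110]: (((0 XOR NOT 1) OR (1 IMPLIES 1)) XOR NOT 1) -> 1
  row 31 [11111]: (((1 XOR NOT 1) OR (1 IMPLIES 1)) XOR NOT 1) -> 1
Full result column, 4 rows per line (a,b,c fixed per line; d,e runs 00..11 left to right):
  rows 0-3 [a,b,c=000]: 0000  = hex 0
  rows 4-7 [a,b,c=001]: 1111  = hex F
  rows 8-11 [a,b,c=010]: 0000  = hex 0
  rows 12-15 [a,b,c=011]: 1111  = hex F
  rows 16-19 [a,b,c=100]: 0000  = hex 0
  rows 20-23 [a,b,c=101]: 1111  = hex F
  rows 24-27 [a,b,c=110]: 0000  = hex 0
  rows 28-31 [a,b,c=111]: 1111  = hex F
Output column (row 0 .. row 31) = 00001111000011110000111100001111
Output column grouped in 4s = 0000 1111 0000 1111 0000 1111 0000 1111 = 0x0F0F0F0F
Convert to decimal digit by digit (value = value*16 + digit):
  0 -> 0
  0*16 + 15 (F) = 15
  15*16 + 0 = 240
  240*16 + 15 (F) = 3855
  3855*16 + 0 = 61680
  61680*16 + 15 (F) = 986895
  986895*16 + 0 = 15790320
  15790320*16 + 15 (F) = 252645135
Decimal = 252645135

252645135


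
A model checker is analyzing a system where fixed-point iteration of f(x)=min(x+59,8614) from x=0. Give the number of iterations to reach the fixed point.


Step 1: x=0, cap=8614, increment=59
Step 2: x grows by 59 each step until capped at 8614; fixed point is x=8614
Step 3: iterations = ceil(8614/59) = 146

146


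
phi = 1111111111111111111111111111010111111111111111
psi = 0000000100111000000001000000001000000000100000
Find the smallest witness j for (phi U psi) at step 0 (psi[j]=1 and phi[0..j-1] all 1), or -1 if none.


(phi U psi) at 0: need smallest j with psi[j]=1 and phi[i]=1 for all i in [0,j).
Scan from step 0:
  step 0: phi=1, psi=0 -> continue
  step 1: phi=1, psi=0 -> continue
  step 2: phi=1, psi=0 -> continue
  step 3: phi=1, psi=0 -> continue
  step 7: psi=1 and phi held for [0,7) -> witness found
Witness step = 7

7


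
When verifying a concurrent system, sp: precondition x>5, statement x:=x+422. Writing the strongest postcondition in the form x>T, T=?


Formula: sp(P, x:=E) = exists old_x. (x = E[old_x/x]) AND P[old_x/x] (old_x is the value of x before the assignment; eliminate old_x by solving x = E[old_x/x] for old_x)
Step 1: Precondition P: x>5, i.e. old_x > 5
Step 2: Assignment gives x = old_x + 422, so old_x = x - 422
Step 3: Substitute into P: x - 422 > 5
Step 4: Simplify: x > 5+422 = 427

427


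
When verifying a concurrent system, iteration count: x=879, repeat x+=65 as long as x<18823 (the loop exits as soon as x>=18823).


Step 1: x goes from 879 toward 18823 by 65; the body runs while x<18823, so iterations = ceil((bound-start)/step)
Step 2: Distance=17944
Step 3: ceil(17944/65)=277

277


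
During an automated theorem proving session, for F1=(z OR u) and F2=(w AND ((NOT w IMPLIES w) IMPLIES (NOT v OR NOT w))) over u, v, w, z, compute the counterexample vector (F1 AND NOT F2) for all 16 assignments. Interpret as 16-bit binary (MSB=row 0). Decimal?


F1 = (z OR u)
F2 = (w AND ((NOT w IMPLIES w) IMPLIES (NOT v OR NOT w)))
Counterexample to F1=>F2 is where F1=1 and F2=0.
Evaluate each row (bits = u,v,w,z, MSB first):
  row 0 [0000]: F1=0 F2=0 -> F1&~F2 -> 0
  row 1 [0001]: F1=1 F2=0 -> F1&~F2 -> 1
  row 2 [0010]: F1=0 F2=1 -> F1&~F2 -> 0
  row 3 [0011]: F1=1 F2=1 -> F1&~F2 -> 0
  row 4 [0100]: F1=0 F2=0 -> F1&~F2 -> 0
  row 5 [0101]: F1=1 F2=0 -> F1&~F2 -> 1
  row 6 [0110]: F1=0 F2=0 -> F1&~F2 -> 0
  row 7 [0111]: F1=1 F2=0 -> F1&~F2 -> 1
  row 8 [1000]: F1=1 F2=0 -> F1&~F2 -> 1
  row 9 [1001]: F1=1 F2=0 -> F1&~F2 -> 1
  row 10 [1010]: F1=1 F2=1 -> F1&~F2 -> 0
  row 11 [1011]: F1=1 F2=1 -> F1&~F2 -> 0
  row 12 [1100]: F1=1 F2=0 -> F1&~F2 -> 1
  row 13 [1101]: F1=1 F2=0 -> F1&~F2 -> 1
  row 14 [1110]: F1=1 F2=0 -> F1&~F2 -> 1
  row 15 [1111]: F1=1 F2=0 -> F1&~F2 -> 1
Full result column, 4 rows per line (u,v fixed per line; w,z runs 00..11 left to right):
  rows 0-3 [u,v=00]: 0100  = hex 4
  rows 4-7 [u,v=01]: 0101  = hex 5
  rows 8-11 [u,v=10]: 1100  = hex C
  rows 12-15 [u,v=11]: 1111  = hex F
Counterexample vector (row 0 .. row 15) = 0100010111001111
Output column grouped in 4s = 0100 0101 1100 1111 = 0x45CF
Convert to decimal digit by digit (value = value*16 + digit):
  4 -> 4
  4*16 + 5 = 69
  69*16 + 12 (C) = 1116
  1116*16 + 15 (F) = 17871
Decimal = 17871

17871


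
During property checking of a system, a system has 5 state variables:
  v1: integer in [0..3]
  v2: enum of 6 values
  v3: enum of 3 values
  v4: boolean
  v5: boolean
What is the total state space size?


State space = product of domain sizes of all variables.
Domain sizes:
  v1 (integer in [0..3]): 4
  v2 (enum of 6 values): 6
  v3 (enum of 3 values): 3
  v4 (boolean): 2
  v5 (boolean): 2
Product = 4 * 6 * 3 * 2 * 2 = 288

288


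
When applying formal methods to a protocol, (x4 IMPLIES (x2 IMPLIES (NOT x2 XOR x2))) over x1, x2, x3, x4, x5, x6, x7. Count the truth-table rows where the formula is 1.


Formula: (x4 IMPLIES (x2 IMPLIES (NOT x2 XOR x2))) over 7 vars (128 rows)
Evaluate each row (x1, x2, x3, x4, x5, x6, x7 as bits, MSB first):
  row 0 [0000000]: (0 IMPLIES (0 IMPLIES (NOT 0 XOR 0))) -> 1
  row 1 [0000001]: (0 IMPLIES (0 IMPLIES (NOT 0 XOR 0))) -> 1
  row 2 [0000010]: (0 IMPLIES (0 IMPLIES (NOT 0 XOR 0))) -> 1
  row 3 [0000011]: (0 IMPLIES (0 IMPLIES (NOT 0 XOR 0))) -> 1
  row 4 [0000100]: (0 IMPLIES (0 IMPLIES (NOT 0 XOR 0))) -> 1
  (every remaining row is evaluated the same way; all 128 results are listed next)
Full result column, 8 rows per line (x1,x2,x3,x4 fixed per line; x5,x6,x7 runs 000..111 left to right):
  rows 0-7 [x1,x2,x3,x4=0000]: 11111111  (ones: 8)
  rows 8-15 [x1,x2,x3,x4=0001]: 11111111  (ones: 8)
  rows 16-23 [x1,x2,x3,x4=0010]: 11111111  (ones: 8)
  rows 24-31 [x1,x2,x3,x4=0011]: 11111111  (ones: 8)
  rows 32-39 [x1,x2,x3,x4=0100]: 11111111  (ones: 8)
  rows 40-47 [x1,x2,x3,x4=0101]: 11111111  (ones: 8)
  rows 48-55 [x1,x2,x3,x4=0110]: 11111111  (ones: 8)
  rows 56-63 [x1,x2,x3,x4=0111]: 11111111  (ones: 8)
  rows 64-71 [x1,x2,x3,x4=1000]: 11111111  (ones: 8)
  rows 72-79 [x1,x2,x3,x4=1001]: 11111111  (ones: 8)
  rows 80-87 [x1,x2,x3,x4=1010]: 11111111  (ones: 8)
  rows 88-95 [x1,x2,x3,x4=1011]: 11111111  (ones: 8)
  rows 96-103 [x1,x2,x3,x4=1100]: 11111111  (ones: 8)
  rows 104-111 [x1,x2,x3,x4=1101]: 11111111  (ones: 8)
  rows 112-119 [x1,x2,x3,x4=1110]: 11111111  (ones: 8)
  rows 120-127 [x1,x2,x3,x4=1111]: 11111111  (ones: 8)
Count of 1-rows = 8+8+8+8+8+8+8+8+8+8+8+8+8+8+8+8 = 128

128


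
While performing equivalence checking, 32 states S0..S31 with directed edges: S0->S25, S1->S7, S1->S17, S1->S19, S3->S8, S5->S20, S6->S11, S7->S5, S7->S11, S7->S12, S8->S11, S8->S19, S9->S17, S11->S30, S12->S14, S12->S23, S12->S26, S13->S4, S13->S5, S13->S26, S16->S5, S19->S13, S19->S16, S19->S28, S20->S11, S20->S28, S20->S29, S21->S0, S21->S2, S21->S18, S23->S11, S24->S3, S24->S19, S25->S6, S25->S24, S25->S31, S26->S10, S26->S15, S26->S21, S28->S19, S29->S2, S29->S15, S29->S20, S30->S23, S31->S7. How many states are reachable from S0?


BFS from S0:
  layer 0: {S0}
  layer 1: {S25}
  layer 2: {S6, S24, S31}
  layer 3: {S3, S7, S11, S19}
  layer 4: {S5, S8, S12, S13, S16, S28, S30}
  layer 5: {S4, S14, S20, S23, S26}
  layer 6: {S10, S15, S21, S29}
  layer 7: {S2, S18}
Reachable set: {S0, S2, S3, S4, S5, S6, S7, S8, S10, S11, S12, S13, S14, S15, S16, S18, S19, S20, S21, S23, S24, S25, S26, S28, S29, S30, S31}
Count = 27

27


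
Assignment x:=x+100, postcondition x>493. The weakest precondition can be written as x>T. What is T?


Formula: wp(x:=E, P) = P[E/x] (substitute E for x in postcondition)
Step 1: Postcondition: x>493
Step 2: Substitute x+100 for x: x+100>493
Step 3: Solve for x: x > 493-100 = 393

393


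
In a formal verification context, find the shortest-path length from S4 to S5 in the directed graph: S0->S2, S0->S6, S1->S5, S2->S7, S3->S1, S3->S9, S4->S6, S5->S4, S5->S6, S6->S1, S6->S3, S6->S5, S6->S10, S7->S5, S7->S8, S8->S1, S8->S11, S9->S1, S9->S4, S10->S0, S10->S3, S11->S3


BFS layer-by-layer from S4:
  dist 0: {S4}
  dist 1: {S6}
  dist 2: {S1, S3, S5, S10}
  -> S5 reached at distance 2
Shortest path length = 2

2
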